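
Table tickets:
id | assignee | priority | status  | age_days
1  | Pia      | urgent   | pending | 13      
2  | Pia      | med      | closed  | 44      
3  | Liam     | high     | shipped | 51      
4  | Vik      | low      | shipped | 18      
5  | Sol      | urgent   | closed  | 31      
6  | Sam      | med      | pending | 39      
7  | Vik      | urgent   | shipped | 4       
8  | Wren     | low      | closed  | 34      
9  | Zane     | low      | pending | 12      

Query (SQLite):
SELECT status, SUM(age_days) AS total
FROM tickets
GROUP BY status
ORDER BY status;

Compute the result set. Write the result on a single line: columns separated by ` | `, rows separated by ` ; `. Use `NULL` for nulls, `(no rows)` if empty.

closed | 109 ; pending | 64 ; shipped | 73

Partition tickets by status; compute SUM(age_days) within each group.
  closed: ids {2, 5, 8} → SUM(age_days)=109
  pending: ids {1, 6, 9} → SUM(age_days)=64
  shipped: ids {3, 4, 7} → SUM(age_days)=73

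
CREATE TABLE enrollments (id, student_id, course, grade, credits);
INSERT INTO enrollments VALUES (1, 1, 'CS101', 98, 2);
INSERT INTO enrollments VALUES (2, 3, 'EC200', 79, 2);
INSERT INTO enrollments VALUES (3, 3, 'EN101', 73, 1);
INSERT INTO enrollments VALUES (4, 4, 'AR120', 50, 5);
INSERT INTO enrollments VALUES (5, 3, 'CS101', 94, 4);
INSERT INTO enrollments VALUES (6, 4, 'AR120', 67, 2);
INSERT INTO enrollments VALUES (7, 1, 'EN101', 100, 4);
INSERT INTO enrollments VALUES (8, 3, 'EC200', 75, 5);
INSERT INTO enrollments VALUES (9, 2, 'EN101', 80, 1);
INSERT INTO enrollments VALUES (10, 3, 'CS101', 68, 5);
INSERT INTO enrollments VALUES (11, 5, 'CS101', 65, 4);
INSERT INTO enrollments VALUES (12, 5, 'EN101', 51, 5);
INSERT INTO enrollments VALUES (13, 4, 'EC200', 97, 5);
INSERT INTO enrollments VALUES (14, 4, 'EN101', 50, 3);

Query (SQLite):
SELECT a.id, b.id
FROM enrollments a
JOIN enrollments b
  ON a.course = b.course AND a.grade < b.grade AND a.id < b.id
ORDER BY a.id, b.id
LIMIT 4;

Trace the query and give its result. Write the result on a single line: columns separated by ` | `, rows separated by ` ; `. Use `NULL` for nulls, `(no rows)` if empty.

2 | 13 ; 3 | 7 ; 3 | 9 ; 4 | 6

Pairs (a,b) with same course, a.grade < b.grade, a.id < b.id.
course groups: AR120:{4,6} CS101:{1,5,10,11} EC200:{2,8,13} EN101:{3,7,9,12,14}
Ordered by (a.id, b.id); first 4.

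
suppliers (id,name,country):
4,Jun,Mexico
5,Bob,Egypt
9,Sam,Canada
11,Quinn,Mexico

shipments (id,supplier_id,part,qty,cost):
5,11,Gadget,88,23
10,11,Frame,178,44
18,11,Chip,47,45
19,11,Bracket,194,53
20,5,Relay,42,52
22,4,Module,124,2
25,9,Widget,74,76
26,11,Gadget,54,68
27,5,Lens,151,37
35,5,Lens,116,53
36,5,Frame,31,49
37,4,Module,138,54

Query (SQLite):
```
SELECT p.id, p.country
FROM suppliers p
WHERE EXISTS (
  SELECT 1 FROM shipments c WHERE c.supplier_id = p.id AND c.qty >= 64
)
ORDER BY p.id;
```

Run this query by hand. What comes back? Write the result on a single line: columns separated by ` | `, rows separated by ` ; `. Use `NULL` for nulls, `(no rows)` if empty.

For each suppliers row, check whether any shipments with matching supplier_id has qty >= 64.
Keep rows where that is true.

4 | Mexico ; 5 | Egypt ; 9 | Canada ; 11 | Mexico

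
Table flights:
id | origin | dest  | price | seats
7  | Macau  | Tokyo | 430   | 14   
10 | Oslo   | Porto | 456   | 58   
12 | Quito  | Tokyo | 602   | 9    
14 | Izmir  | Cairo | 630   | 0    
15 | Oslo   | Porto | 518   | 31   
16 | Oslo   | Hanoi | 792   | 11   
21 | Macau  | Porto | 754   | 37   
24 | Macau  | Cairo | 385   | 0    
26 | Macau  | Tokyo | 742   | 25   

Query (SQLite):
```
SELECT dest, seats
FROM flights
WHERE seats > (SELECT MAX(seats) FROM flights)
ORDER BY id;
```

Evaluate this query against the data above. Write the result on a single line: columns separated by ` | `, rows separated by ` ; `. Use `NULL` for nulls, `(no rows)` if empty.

Scalar subquery: MAX(seats) over all flights rows = 58.
Keep rows where seats > that value.

(no rows)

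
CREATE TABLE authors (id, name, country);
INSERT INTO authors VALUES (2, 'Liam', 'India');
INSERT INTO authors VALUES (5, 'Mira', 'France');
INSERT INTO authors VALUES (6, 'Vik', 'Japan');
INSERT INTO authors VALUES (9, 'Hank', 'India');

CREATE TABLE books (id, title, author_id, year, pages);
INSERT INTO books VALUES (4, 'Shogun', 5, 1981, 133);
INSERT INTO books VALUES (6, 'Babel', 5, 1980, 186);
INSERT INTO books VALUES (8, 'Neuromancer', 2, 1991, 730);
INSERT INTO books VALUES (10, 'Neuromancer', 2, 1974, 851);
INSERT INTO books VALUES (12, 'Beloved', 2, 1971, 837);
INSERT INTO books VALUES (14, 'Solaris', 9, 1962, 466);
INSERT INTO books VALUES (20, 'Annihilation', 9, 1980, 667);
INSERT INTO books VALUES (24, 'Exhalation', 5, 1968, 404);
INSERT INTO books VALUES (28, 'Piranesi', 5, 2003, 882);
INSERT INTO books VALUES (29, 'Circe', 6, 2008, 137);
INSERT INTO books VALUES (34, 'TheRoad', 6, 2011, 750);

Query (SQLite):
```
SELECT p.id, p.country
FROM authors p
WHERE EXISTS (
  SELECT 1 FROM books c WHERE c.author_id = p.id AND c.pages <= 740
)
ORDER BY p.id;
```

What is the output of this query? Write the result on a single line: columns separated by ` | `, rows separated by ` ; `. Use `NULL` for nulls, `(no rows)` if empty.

2 | India ; 5 | France ; 6 | Japan ; 9 | India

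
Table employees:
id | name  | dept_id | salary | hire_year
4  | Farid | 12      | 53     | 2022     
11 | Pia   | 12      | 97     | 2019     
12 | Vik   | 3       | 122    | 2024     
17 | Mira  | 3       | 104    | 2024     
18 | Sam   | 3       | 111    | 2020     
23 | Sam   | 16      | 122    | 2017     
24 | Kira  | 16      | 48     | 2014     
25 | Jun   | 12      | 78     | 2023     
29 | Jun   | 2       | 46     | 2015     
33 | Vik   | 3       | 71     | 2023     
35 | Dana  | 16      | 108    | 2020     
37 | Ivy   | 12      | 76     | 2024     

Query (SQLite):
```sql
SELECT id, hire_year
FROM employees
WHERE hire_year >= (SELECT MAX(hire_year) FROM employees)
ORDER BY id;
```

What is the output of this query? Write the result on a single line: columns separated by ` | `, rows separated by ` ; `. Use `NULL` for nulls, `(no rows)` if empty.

Scalar subquery: MAX(hire_year) over all employees rows = 2024.
Keep rows where hire_year >= that value.

12 | 2024 ; 17 | 2024 ; 37 | 2024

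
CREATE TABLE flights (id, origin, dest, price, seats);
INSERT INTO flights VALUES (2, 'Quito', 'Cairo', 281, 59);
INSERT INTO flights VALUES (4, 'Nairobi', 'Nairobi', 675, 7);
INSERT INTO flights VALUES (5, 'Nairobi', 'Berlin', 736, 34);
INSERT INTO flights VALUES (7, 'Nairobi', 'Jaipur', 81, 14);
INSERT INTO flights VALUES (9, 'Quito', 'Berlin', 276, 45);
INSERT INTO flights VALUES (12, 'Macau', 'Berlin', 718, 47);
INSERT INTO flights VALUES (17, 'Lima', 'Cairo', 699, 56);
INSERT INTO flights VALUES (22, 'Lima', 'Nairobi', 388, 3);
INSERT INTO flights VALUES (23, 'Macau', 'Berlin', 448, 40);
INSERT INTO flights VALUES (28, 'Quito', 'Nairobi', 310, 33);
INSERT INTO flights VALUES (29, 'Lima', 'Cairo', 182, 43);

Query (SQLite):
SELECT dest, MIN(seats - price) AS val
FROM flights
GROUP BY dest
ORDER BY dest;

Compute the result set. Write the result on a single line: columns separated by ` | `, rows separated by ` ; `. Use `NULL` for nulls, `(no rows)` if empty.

For each row compute seats - price.
Group by dest; take MIN of the expression per group.
  Berlin: ids {5, 9, 12, 23} → MIN(seats - price)=-702
  Cairo: ids {2, 17, 29} → MIN(seats - price)=-643
  Jaipur: ids {7} → MIN(seats - price)=-67
  Nairobi: ids {4, 22, 28} → MIN(seats - price)=-668

Berlin | -702 ; Cairo | -643 ; Jaipur | -67 ; Nairobi | -668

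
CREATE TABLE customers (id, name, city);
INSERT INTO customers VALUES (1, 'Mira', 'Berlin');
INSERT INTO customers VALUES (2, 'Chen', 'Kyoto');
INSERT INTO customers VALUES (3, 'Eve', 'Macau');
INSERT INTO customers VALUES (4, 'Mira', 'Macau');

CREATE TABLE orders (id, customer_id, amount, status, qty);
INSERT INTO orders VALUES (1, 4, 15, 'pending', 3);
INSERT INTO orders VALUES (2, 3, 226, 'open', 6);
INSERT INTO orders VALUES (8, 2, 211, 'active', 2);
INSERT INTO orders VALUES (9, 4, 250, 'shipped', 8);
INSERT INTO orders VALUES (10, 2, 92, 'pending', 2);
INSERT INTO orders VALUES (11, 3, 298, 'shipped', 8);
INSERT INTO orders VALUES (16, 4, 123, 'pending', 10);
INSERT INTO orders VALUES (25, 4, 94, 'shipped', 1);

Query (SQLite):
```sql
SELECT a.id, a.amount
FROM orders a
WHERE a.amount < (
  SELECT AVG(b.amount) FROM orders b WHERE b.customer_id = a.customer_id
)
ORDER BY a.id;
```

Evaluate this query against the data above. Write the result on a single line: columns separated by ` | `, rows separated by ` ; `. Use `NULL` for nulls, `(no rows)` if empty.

For each orders row a, compute AVG(amount) over rows sharing a.customer_id.
Keep row a if a.amount < that per-group AVG.
  customer_id=2: AVG(amount) = 151.5
  customer_id=3: AVG(amount) = 262.0
  customer_id=4: AVG(amount) = 120.5

1 | 15 ; 2 | 226 ; 10 | 92 ; 25 | 94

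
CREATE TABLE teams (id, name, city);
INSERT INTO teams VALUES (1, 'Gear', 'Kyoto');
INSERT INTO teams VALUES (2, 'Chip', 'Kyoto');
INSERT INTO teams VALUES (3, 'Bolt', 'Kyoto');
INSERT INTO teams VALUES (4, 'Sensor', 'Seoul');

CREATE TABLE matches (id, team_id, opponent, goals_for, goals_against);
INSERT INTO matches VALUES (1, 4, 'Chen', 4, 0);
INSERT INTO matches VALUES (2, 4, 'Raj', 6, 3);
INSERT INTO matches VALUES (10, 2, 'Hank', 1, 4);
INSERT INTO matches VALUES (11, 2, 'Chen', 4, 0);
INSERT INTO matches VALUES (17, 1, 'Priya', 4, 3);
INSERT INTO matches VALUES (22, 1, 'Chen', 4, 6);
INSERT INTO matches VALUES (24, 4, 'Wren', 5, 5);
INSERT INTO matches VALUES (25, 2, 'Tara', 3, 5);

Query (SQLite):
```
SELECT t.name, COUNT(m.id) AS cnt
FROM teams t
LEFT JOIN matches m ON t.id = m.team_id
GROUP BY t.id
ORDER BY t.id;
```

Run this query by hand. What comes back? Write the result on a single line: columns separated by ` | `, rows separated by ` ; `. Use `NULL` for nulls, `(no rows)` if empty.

Gear | 2 ; Chip | 3 ; Bolt | 0 ; Sensor | 3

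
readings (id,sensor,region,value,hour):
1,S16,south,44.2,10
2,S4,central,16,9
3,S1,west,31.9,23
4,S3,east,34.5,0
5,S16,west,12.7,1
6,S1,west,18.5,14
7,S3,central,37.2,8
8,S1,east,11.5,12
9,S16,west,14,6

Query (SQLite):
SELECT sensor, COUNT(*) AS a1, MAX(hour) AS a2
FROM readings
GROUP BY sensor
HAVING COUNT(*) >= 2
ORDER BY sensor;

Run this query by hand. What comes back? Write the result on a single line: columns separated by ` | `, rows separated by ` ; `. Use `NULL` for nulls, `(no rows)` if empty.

S1 | 3 | 23 ; S16 | 3 | 10 ; S3 | 2 | 8

Group readings by sensor.
Per group compute: COUNT(*), MAX(hour).
HAVING: drop groups with fewer than 2 rows.
  S1: ids {3, 6, 8} → COUNT(*)=3, MAX(hour)=23
  S16: ids {1, 5, 9} → COUNT(*)=3, MAX(hour)=10
  S3: ids {4, 7} → COUNT(*)=2, MAX(hour)=8
  S4: ids {2} → COUNT(*)=1, MAX(hour)=9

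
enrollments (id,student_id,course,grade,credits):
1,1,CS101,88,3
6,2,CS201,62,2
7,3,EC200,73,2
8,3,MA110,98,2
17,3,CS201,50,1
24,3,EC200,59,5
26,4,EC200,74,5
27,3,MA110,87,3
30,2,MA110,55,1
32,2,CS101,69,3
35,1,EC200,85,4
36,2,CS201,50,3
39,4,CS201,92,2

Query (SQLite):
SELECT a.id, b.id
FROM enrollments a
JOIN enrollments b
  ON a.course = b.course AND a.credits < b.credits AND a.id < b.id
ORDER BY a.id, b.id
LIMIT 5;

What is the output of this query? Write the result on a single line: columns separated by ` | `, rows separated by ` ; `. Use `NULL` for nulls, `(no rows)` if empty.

Pairs (a,b) with same course, a.credits < b.credits, a.id < b.id.
course groups: CS101:{1,32} CS201:{6,17,36,39} EC200:{7,24,26,35} MA110:{8,27,30}
Ordered by (a.id, b.id); first 5.

6 | 36 ; 7 | 24 ; 7 | 26 ; 7 | 35 ; 8 | 27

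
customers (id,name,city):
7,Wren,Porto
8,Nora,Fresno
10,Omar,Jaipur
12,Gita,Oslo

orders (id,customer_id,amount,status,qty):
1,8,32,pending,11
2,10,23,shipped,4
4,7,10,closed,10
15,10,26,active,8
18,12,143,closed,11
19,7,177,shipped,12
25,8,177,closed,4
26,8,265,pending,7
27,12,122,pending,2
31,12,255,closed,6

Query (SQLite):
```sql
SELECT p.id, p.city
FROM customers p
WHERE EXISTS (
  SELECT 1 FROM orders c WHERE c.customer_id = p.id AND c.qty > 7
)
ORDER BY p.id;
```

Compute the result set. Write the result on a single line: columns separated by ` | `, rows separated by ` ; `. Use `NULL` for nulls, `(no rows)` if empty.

7 | Porto ; 8 | Fresno ; 10 | Jaipur ; 12 | Oslo

For each customers row, check whether any orders with matching customer_id has qty > 7.
Keep rows where that is true.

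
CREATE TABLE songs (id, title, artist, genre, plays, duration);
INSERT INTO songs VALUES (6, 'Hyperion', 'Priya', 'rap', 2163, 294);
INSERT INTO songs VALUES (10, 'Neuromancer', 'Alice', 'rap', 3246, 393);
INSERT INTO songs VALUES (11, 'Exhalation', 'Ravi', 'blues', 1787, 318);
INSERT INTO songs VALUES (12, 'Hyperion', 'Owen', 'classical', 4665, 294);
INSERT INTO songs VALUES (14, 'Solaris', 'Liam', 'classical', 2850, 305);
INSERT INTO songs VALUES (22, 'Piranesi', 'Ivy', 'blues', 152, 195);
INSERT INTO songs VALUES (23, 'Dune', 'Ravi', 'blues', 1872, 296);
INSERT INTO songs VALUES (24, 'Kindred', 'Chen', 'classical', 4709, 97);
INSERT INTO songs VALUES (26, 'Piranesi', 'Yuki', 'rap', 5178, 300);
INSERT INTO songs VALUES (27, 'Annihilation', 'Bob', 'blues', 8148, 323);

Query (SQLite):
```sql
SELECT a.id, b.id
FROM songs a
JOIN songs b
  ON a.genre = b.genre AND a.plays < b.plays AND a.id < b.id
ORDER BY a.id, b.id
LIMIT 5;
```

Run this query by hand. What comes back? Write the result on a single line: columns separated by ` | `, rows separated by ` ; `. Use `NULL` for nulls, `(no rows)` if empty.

6 | 10 ; 6 | 26 ; 10 | 26 ; 11 | 23 ; 11 | 27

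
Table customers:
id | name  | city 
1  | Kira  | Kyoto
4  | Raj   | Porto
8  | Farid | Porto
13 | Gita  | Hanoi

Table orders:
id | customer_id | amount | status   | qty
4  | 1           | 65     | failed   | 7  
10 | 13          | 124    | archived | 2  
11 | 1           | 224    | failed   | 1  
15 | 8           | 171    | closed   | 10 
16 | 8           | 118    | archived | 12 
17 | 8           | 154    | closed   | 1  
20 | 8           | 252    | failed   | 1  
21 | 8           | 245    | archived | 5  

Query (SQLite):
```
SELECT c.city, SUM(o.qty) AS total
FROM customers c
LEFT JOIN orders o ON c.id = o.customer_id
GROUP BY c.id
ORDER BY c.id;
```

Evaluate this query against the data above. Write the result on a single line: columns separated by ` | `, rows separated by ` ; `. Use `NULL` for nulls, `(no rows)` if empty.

LEFT JOIN keeps every customers row; unmatched ones get NULL for orders columns.
Group by customers.id and compute SUM(o.qty). SUM over an all-NULL group is NULL.
  1: ids {4, 11} → SUM(o.qty)=8
  4: ids {—} → SUM(o.qty)=NULL
  8: ids {15, 16, 17, 20, 21} → SUM(o.qty)=29
  13: ids {10} → SUM(o.qty)=2

Kyoto | 8 ; Porto | NULL ; Porto | 29 ; Hanoi | 2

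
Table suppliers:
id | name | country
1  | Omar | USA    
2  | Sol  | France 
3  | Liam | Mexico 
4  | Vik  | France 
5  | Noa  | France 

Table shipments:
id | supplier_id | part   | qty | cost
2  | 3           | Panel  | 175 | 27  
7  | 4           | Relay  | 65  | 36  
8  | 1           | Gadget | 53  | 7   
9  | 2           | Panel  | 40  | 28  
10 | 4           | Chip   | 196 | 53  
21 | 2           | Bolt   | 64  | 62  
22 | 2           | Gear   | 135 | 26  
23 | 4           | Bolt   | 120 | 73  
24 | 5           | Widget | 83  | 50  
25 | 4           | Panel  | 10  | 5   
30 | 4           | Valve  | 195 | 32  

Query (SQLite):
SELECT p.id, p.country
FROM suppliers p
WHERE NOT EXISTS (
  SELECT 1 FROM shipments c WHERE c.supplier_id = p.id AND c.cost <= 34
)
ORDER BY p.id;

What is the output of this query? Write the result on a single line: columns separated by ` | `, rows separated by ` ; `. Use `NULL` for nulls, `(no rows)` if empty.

5 | France

For each suppliers row, check whether any shipments with matching supplier_id has cost <= 34.
Keep rows where that is false.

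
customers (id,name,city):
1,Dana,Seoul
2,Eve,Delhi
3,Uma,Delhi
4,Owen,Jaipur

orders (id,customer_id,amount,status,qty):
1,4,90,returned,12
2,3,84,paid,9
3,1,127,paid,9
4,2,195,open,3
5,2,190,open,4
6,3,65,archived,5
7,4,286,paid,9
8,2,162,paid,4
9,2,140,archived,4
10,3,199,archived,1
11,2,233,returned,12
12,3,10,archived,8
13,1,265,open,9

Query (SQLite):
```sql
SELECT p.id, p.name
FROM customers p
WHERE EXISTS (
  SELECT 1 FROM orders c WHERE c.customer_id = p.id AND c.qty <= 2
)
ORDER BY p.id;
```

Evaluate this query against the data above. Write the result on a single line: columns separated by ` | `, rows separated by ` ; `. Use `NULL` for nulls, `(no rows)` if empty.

3 | Uma

For each customers row, check whether any orders with matching customer_id has qty <= 2.
Keep rows where that is true.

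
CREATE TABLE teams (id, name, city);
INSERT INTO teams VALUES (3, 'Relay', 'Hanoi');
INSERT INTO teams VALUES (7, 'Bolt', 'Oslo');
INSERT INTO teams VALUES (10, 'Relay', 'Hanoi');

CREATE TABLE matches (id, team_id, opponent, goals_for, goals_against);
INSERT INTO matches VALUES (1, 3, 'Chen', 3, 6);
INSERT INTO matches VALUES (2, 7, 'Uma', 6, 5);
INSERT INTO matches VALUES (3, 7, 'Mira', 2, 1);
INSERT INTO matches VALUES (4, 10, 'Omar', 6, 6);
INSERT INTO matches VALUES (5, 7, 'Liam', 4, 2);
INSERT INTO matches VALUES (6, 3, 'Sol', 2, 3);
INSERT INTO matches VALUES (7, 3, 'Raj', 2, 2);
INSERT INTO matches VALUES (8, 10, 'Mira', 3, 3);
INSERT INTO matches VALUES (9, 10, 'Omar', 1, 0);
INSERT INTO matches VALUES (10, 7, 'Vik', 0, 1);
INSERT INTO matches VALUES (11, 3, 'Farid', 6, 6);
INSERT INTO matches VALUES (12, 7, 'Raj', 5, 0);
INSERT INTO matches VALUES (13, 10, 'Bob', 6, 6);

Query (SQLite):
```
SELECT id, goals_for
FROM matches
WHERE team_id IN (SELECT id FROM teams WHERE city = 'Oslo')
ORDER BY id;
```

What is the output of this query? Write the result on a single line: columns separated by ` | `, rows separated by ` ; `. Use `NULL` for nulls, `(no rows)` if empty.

2 | 6 ; 3 | 2 ; 5 | 4 ; 10 | 0 ; 12 | 5

Inner query: teams.id where city = 'Oslo'.
Outer: keep matches rows whose team_id is in that set.
Inner query → {7}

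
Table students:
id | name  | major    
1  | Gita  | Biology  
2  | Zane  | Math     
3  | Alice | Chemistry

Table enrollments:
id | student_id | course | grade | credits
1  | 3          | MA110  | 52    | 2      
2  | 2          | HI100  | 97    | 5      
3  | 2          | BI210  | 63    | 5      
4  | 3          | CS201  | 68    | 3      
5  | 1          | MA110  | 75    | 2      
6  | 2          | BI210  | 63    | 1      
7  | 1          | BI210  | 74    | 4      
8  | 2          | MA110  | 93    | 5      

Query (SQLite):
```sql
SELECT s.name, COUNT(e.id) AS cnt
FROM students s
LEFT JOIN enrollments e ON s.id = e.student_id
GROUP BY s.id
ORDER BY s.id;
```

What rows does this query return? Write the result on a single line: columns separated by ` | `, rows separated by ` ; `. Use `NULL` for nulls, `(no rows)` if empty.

LEFT JOIN keeps every students row; unmatched ones get NULL for enrollments columns.
Group by students.id and compute COUNT(e.id). COUNT(col) of an all-NULL group is 0.
  1: ids {5, 7} → COUNT(e.id)=2
  2: ids {2, 3, 6, 8} → COUNT(e.id)=4
  3: ids {1, 4} → COUNT(e.id)=2

Gita | 2 ; Zane | 4 ; Alice | 2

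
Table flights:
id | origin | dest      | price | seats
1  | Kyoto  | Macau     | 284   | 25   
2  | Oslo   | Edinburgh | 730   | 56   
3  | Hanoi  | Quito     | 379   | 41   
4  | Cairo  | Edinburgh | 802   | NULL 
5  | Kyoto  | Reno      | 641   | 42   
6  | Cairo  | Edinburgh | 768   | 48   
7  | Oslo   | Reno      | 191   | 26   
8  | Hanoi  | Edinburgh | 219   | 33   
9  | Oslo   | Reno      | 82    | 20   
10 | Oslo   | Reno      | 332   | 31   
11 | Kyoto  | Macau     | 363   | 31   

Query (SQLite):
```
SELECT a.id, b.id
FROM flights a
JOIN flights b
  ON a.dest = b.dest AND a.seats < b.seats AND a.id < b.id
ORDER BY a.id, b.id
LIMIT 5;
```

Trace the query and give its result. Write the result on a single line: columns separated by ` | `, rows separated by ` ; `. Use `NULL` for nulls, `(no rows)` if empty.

Pairs (a,b) with same dest, a.seats < b.seats, a.id < b.id.
dest groups: Edinburgh:{2,4,6,8} Macau:{1,11} Quito:{3} Reno:{5,7,9,10}
Ordered by (a.id, b.id); first 5.

1 | 11 ; 7 | 10 ; 9 | 10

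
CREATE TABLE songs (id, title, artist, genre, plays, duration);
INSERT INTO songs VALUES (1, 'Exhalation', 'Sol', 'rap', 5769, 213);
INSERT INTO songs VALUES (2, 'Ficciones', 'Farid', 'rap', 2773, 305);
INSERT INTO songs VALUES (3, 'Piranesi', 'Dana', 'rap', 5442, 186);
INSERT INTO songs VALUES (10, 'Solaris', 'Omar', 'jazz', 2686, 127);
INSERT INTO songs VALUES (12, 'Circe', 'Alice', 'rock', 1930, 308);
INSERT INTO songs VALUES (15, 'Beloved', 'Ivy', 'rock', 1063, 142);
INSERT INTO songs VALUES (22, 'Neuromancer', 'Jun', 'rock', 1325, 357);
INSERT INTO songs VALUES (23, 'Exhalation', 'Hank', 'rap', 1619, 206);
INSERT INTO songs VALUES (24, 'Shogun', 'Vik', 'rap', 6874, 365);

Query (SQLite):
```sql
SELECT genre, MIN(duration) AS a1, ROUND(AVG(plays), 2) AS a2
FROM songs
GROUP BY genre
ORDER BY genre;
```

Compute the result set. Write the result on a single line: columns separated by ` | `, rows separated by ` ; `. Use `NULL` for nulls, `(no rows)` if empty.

Group songs by genre.
Per group compute: MIN(duration), ROUND(AVG(plays), 2).
  jazz: ids {10} → MIN(duration)=127, ROUND(AVG(plays), 2)=2686
  rap: ids {1, 2, 3, 23, 24} → MIN(duration)=186, ROUND(AVG(plays), 2)=4495.4
  rock: ids {12, 15, 22} → MIN(duration)=142, ROUND(AVG(plays), 2)=1439.33

jazz | 127 | 2686 ; rap | 186 | 4495.4 ; rock | 142 | 1439.33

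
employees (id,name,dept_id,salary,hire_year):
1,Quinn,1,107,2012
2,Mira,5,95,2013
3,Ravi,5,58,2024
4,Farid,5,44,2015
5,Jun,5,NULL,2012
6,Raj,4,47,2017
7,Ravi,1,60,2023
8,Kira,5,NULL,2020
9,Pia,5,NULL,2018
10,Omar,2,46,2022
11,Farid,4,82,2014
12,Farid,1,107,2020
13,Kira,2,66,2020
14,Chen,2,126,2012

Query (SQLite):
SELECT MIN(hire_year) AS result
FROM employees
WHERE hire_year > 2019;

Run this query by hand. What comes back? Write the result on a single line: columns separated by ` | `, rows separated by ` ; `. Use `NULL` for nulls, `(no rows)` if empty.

2020

Rows where hire_year > 2019 → hire_year values: [2024, 2023, 2020, 2022, 2020, 2020].
MIN of non-NULL values = 2020.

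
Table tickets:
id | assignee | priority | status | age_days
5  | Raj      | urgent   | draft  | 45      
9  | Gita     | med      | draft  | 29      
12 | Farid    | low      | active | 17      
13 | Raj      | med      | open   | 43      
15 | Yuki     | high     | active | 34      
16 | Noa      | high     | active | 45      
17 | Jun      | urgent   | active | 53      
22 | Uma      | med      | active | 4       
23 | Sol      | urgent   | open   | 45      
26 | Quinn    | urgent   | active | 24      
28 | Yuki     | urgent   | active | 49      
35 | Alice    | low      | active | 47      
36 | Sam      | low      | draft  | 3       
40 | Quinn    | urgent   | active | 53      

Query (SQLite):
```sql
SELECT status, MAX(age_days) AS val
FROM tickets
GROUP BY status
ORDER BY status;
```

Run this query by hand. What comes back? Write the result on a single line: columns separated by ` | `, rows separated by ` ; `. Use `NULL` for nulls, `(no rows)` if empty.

Partition tickets by status; compute MAX(age_days) within each group.
  active: ids {12, 15, 16, 17, 22, 26, 28, 35, 40} → MAX(age_days)=53
  draft: ids {5, 9, 36} → MAX(age_days)=45
  open: ids {13, 23} → MAX(age_days)=45

active | 53 ; draft | 45 ; open | 45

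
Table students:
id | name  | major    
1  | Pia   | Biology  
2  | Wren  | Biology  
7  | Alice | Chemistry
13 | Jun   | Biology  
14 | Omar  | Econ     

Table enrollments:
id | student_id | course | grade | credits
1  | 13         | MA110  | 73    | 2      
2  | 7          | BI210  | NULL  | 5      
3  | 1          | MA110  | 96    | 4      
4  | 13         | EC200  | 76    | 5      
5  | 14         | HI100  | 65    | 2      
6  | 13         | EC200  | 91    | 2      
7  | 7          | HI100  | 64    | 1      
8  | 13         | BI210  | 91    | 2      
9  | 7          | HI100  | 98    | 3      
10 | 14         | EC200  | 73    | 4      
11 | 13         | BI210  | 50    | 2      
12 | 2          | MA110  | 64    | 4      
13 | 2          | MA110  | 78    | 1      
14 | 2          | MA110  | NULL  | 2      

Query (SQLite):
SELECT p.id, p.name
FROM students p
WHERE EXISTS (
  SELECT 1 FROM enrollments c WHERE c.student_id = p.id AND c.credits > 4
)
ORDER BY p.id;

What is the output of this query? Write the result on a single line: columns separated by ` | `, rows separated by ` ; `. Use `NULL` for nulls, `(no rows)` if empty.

7 | Alice ; 13 | Jun

For each students row, check whether any enrollments with matching student_id has credits > 4.
Keep rows where that is true.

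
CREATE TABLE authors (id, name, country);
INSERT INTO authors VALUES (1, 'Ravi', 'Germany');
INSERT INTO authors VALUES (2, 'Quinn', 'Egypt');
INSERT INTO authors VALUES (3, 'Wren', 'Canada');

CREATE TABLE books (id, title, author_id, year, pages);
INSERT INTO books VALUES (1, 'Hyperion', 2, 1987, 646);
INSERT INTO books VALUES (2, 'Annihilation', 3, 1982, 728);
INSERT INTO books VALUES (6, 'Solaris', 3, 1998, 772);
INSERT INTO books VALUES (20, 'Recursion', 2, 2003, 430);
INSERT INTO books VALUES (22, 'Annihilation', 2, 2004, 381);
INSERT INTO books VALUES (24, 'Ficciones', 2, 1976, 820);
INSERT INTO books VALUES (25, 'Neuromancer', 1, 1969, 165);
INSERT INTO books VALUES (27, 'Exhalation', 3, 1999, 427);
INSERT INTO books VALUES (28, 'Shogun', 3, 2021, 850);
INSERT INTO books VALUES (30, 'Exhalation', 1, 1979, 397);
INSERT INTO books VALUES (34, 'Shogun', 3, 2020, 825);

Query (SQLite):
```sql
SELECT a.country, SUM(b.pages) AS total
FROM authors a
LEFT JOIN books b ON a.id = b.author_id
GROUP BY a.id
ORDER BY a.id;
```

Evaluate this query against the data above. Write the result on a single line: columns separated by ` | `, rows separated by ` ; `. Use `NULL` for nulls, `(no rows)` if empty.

LEFT JOIN keeps every authors row; unmatched ones get NULL for books columns.
Group by authors.id and compute SUM(b.pages). SUM over an all-NULL group is NULL.
  1: ids {25, 30} → SUM(b.pages)=562
  2: ids {1, 20, 22, 24} → SUM(b.pages)=2277
  3: ids {2, 6, 27, 28, 34} → SUM(b.pages)=3602

Germany | 562 ; Egypt | 2277 ; Canada | 3602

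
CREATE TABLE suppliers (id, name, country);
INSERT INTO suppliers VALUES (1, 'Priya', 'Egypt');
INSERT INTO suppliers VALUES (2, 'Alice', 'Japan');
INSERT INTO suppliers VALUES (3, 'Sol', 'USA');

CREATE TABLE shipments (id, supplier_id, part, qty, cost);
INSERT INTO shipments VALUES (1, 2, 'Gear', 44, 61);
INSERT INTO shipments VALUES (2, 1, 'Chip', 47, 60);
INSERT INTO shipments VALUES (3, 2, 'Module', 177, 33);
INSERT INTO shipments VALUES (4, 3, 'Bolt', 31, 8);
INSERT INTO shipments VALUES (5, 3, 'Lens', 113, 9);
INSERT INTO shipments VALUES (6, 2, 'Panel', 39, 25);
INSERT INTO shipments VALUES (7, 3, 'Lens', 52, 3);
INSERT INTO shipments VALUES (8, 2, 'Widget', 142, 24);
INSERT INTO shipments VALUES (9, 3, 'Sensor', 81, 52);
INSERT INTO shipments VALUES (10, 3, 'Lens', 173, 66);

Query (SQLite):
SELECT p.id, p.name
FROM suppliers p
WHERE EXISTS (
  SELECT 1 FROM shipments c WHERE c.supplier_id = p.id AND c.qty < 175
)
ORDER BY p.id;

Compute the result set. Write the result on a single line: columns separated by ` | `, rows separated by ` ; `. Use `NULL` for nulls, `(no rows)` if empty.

1 | Priya ; 2 | Alice ; 3 | Sol

For each suppliers row, check whether any shipments with matching supplier_id has qty < 175.
Keep rows where that is true.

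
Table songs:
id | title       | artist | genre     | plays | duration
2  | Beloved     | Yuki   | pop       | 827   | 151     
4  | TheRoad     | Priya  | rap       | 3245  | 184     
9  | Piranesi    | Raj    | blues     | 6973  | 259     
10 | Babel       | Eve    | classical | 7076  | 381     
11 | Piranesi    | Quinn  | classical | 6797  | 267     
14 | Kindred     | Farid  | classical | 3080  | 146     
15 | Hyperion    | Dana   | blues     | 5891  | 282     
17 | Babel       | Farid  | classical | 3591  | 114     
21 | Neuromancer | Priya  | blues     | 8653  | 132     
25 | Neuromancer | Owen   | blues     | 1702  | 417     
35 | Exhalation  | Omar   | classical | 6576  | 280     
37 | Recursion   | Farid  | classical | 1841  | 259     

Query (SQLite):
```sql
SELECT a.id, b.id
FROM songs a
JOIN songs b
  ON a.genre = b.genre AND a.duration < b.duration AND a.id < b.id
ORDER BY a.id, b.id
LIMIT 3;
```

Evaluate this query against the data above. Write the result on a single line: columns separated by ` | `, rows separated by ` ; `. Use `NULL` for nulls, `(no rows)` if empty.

Pairs (a,b) with same genre, a.duration < b.duration, a.id < b.id.
genre groups: blues:{9,15,21,25} classical:{10,11,14,17,35,37} pop:{2} rap:{4}
Ordered by (a.id, b.id); first 3.

9 | 15 ; 9 | 25 ; 11 | 35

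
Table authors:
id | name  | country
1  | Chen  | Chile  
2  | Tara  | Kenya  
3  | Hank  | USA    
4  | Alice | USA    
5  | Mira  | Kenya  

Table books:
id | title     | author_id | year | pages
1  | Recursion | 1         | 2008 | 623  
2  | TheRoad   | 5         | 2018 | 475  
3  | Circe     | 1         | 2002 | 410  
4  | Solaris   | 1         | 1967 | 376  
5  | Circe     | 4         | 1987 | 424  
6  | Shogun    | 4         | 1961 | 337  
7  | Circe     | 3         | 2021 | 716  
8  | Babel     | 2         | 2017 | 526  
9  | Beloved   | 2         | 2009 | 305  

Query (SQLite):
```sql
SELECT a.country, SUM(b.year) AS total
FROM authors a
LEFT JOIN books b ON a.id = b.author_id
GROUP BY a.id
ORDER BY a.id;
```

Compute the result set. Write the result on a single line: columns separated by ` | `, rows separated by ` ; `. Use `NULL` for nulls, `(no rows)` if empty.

Chile | 5977 ; Kenya | 4026 ; USA | 2021 ; USA | 3948 ; Kenya | 2018

LEFT JOIN keeps every authors row; unmatched ones get NULL for books columns.
Group by authors.id and compute SUM(b.year). SUM over an all-NULL group is NULL.
  1: ids {1, 3, 4} → SUM(b.year)=5977
  2: ids {8, 9} → SUM(b.year)=4026
  3: ids {7} → SUM(b.year)=2021
  4: ids {5, 6} → SUM(b.year)=3948
  5: ids {2} → SUM(b.year)=2018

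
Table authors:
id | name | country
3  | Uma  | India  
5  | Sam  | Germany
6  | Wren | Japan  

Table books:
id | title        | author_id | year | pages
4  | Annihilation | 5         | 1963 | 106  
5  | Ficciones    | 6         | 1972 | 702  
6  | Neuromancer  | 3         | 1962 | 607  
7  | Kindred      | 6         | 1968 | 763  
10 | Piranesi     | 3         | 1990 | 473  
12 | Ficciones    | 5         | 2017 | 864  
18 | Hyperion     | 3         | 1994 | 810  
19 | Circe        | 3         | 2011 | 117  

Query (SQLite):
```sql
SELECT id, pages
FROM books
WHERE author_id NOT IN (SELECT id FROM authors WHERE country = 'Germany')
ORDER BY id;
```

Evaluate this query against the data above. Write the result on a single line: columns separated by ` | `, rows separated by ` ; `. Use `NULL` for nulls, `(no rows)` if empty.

Inner query: authors.id where country = 'Germany'.
Outer: keep books rows whose author_id is not in that set.
Inner query → {5}

5 | 702 ; 6 | 607 ; 7 | 763 ; 10 | 473 ; 18 | 810 ; 19 | 117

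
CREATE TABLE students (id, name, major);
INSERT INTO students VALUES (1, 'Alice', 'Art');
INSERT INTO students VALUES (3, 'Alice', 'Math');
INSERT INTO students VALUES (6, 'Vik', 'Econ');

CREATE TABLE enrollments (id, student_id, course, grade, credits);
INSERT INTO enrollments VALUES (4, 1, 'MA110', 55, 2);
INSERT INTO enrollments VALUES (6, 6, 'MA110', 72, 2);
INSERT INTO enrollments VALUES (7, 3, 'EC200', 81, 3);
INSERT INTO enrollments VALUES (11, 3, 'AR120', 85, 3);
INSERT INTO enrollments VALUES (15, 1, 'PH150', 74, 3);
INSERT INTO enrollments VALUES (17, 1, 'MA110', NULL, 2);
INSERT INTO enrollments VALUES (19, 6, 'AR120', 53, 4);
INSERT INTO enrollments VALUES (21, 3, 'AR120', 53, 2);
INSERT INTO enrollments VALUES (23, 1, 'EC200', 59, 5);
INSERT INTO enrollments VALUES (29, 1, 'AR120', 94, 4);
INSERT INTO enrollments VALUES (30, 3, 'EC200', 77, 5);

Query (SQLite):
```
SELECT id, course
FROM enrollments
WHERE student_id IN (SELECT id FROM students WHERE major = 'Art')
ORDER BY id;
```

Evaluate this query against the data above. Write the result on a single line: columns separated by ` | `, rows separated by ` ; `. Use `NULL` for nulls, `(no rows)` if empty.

Inner query: students.id where major = 'Art'.
Outer: keep enrollments rows whose student_id is in that set.
Inner query → {1}

4 | MA110 ; 15 | PH150 ; 17 | MA110 ; 23 | EC200 ; 29 | AR120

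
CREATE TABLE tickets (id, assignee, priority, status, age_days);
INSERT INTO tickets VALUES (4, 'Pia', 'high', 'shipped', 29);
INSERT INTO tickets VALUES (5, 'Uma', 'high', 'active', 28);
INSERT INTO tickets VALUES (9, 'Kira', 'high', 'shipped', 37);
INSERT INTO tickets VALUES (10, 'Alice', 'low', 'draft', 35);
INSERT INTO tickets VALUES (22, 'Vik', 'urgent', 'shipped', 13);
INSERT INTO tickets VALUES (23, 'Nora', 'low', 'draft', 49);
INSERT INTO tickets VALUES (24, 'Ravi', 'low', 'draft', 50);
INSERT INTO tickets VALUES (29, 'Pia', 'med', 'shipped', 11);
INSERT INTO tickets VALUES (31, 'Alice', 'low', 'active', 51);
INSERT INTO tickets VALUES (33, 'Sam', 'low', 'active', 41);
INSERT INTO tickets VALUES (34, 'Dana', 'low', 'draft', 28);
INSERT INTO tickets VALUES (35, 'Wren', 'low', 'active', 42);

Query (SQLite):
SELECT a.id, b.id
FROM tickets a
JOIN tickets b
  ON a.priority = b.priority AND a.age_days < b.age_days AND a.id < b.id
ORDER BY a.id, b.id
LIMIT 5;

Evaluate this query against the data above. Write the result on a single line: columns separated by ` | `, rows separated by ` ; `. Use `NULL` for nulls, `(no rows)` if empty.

Pairs (a,b) with same priority, a.age_days < b.age_days, a.id < b.id.
priority groups: high:{4,5,9} low:{10,23,24,31,33,34,35} med:{29} urgent:{22}
Ordered by (a.id, b.id); first 5.

4 | 9 ; 5 | 9 ; 10 | 23 ; 10 | 24 ; 10 | 31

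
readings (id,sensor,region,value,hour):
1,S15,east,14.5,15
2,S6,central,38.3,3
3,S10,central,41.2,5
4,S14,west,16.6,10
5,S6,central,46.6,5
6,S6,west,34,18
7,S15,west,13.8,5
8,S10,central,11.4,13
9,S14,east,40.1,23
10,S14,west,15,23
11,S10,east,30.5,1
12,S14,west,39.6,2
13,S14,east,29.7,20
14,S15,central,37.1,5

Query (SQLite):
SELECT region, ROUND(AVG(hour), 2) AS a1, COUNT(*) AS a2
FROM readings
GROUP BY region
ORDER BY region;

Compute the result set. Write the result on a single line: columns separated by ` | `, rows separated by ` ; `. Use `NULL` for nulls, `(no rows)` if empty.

central | 6.2 | 5 ; east | 14.75 | 4 ; west | 11.6 | 5

Group readings by region.
Per group compute: ROUND(AVG(hour), 2), COUNT(*).
  central: ids {2, 3, 5, 8, 14} → ROUND(AVG(hour), 2)=6.2, COUNT(*)=5
  east: ids {1, 9, 11, 13} → ROUND(AVG(hour), 2)=14.75, COUNT(*)=4
  west: ids {4, 6, 7, 10, 12} → ROUND(AVG(hour), 2)=11.6, COUNT(*)=5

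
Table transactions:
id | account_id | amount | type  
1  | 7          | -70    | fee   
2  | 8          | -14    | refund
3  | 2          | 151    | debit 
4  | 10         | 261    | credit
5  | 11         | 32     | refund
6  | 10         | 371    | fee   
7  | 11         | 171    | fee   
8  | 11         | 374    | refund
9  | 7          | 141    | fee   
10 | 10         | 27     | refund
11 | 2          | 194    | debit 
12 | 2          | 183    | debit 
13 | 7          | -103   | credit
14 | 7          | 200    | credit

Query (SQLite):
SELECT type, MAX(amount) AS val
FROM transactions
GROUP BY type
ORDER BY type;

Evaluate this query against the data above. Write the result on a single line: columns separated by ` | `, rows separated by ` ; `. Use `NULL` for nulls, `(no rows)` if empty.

Partition transactions by type; compute MAX(amount) within each group.
  credit: ids {4, 13, 14} → MAX(amount)=261
  debit: ids {3, 11, 12} → MAX(amount)=194
  fee: ids {1, 6, 7, 9} → MAX(amount)=371
  refund: ids {2, 5, 8, 10} → MAX(amount)=374

credit | 261 ; debit | 194 ; fee | 371 ; refund | 374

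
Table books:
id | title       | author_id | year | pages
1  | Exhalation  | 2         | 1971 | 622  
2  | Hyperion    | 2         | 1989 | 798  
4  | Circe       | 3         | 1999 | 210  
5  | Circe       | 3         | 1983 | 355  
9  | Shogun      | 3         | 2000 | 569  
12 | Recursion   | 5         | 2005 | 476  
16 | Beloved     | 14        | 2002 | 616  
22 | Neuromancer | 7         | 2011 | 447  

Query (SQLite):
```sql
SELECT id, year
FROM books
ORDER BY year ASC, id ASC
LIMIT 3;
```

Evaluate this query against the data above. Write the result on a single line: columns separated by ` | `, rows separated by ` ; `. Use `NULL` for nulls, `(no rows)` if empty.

1 | 1971 ; 5 | 1983 ; 2 | 1989

Sort by year asc, tiebreak id asc: (1971, id=1), (1983, id=5), (1989, id=2), (1999, id=4), (2000, id=9), (2002, id=16) …. Take first 3.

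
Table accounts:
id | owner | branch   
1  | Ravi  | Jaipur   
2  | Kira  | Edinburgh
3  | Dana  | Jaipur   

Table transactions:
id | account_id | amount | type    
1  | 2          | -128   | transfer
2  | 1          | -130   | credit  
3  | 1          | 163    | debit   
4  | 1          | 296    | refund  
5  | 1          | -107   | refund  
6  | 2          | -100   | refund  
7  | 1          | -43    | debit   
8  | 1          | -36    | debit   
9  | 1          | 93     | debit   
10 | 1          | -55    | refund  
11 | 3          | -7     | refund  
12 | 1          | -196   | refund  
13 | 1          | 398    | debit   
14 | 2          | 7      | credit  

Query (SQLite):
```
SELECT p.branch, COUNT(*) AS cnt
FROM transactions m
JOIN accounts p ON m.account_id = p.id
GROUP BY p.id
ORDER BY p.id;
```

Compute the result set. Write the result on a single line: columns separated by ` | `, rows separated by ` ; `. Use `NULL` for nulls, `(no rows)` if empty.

Jaipur | 10 ; Edinburgh | 3 ; Jaipur | 1

Join each transactions row to its accounts via account_id.
Group joined rows by accounts.id; compute COUNT(*) per group.
  1: ids {2, 3, 4, 5, 7, 8, 9, 10, 12, 13} → COUNT(*)=10
  2: ids {1, 6, 14} → COUNT(*)=3
  3: ids {11} → COUNT(*)=1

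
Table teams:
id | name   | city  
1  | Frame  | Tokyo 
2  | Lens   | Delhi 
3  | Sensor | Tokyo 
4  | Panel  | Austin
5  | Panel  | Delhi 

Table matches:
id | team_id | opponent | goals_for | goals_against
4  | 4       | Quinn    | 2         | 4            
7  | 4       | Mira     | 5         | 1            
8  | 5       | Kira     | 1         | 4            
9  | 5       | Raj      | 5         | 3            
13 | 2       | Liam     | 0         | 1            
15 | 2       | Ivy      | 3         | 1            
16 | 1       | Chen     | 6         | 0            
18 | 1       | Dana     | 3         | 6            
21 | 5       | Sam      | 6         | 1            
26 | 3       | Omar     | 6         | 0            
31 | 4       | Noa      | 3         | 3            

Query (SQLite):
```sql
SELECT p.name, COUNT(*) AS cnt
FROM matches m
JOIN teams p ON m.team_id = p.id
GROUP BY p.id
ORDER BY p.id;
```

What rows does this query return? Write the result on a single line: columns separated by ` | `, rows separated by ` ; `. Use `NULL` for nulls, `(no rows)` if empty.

Join each matches row to its teams via team_id.
Group joined rows by teams.id; compute COUNT(*) per group.
  1: ids {16, 18} → COUNT(*)=2
  2: ids {13, 15} → COUNT(*)=2
  3: ids {26} → COUNT(*)=1
  4: ids {4, 7, 31} → COUNT(*)=3
  5: ids {8, 9, 21} → COUNT(*)=3

Frame | 2 ; Lens | 2 ; Sensor | 1 ; Panel | 3 ; Panel | 3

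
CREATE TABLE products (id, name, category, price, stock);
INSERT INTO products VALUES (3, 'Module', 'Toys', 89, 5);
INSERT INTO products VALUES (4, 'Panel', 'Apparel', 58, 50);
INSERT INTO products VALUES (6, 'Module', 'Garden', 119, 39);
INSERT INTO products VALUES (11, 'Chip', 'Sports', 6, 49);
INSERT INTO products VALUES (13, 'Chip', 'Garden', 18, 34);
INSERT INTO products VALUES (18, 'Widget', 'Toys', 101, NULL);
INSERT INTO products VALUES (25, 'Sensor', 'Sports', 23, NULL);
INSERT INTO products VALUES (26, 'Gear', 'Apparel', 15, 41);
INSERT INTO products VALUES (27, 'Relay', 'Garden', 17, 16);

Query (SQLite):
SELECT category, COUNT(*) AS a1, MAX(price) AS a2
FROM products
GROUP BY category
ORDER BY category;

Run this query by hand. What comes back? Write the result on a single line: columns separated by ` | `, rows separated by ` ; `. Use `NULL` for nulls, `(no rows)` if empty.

Apparel | 2 | 58 ; Garden | 3 | 119 ; Sports | 2 | 23 ; Toys | 2 | 101

Group products by category.
Per group compute: COUNT(*), MAX(price).
  Apparel: ids {4, 26} → COUNT(*)=2, MAX(price)=58
  Garden: ids {6, 13, 27} → COUNT(*)=3, MAX(price)=119
  Sports: ids {11, 25} → COUNT(*)=2, MAX(price)=23
  Toys: ids {3, 18} → COUNT(*)=2, MAX(price)=101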